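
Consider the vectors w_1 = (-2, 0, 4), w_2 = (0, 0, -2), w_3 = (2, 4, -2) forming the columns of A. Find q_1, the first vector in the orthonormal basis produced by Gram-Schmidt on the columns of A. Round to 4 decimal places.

q_1 = (-0.4472, 0.0000, 0.8944)

w_1 = (-2, 0, 4); ‖w_1‖ = 4.4721, so q_1 = (-0.4472, 0.0000, 0.8944).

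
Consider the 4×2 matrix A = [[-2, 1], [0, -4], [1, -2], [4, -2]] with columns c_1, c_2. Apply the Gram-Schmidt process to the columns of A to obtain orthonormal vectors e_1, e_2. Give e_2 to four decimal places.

e_2 = (-0.0335, -0.9391, -0.3354, 0.0671)

c_1 = (-2, 0, 1, 4); ‖c_1‖ = 4.5826, so e_1 = (-0.4364, 0.0000, 0.2182, 0.8729).
e_1·c_2 = (-0.4364)·1 + 0.0000·(-4) + 0.2182·(-2) + 0.8729·(-2) = -2.6186.
u_2 = c_2 + 2.6186·e_1 = (-0.1429, -4.0000, -1.4286, 0.2857).
‖u_2‖ = 4.2594, so e_2 = (-0.0335, -0.9391, -0.3354, 0.0671).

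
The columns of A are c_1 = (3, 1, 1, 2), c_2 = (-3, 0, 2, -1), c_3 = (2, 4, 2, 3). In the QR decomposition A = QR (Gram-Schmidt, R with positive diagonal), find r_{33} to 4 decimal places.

c_1 = (3, 1, 1, 2); ‖c_1‖ = 3.8730, so e_1 = (0.7746, 0.2582, 0.2582, 0.5164).
e_1·c_2 = 0.7746·(-3) + 0.2582·0 + 0.2582·2 + 0.5164·(-1) = -2.3238.
u_2 = c_2 + 2.3238·e_1 = (-1.2000, 0.6000, 2.6000, 0.2000).
‖u_2‖ = 2.9326, so e_2 = (-0.4092, 0.2046, 0.8866, 0.0682).
e_1·c_3 = 0.7746·2 + 0.2582·4 + 0.2582·2 + 0.5164·3 = 4.6476; e_2·c_3 = (-0.4092)·2 + 0.2046·4 + 0.8866·2 + 0.0682·3 = 1.9778.
u_3 = c_3 − 4.6476·e_1 − 1.9778·e_2 = (-0.7907, 2.3953, -0.9535, 0.4651).
r_{33} = ‖u_3‖ = 2.7365.

r_{33} = 2.7365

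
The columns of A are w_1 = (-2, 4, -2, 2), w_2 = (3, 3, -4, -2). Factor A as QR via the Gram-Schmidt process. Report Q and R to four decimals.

e_1 = w_1/‖w_1‖ = (-2, 4, -2, 2)/5.2915 = (-0.3780, 0.7559, -0.3780, 0.3780).
r_{12} = e_1·w_2 = 1.8898.
u_2 = w_2 − 1.8898·e_1 = (3.7143, 1.5714, -3.2857, -2.7143).
‖u_2‖ = 5.8676, so e_2 = (0.6330, 0.2678, -0.5600, -0.4626).

Q = [[-0.3780, 0.6330], [0.7559, 0.2678], [-0.3780, -0.5600], [0.3780, -0.4626]], R = [[5.2915, 1.8898], [0.0000, 5.8676]]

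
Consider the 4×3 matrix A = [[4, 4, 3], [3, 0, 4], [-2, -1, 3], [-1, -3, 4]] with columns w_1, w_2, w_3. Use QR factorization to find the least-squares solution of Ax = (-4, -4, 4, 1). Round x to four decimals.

w_1 = (4, 3, -2, -1); ‖w_1‖ = 5.4772, so e_1 = (0.7303, 0.5477, -0.3651, -0.1826).
e_1·w_2 = 0.7303·4 + 0.5477·0 + (-0.3651)·(-1) + (-0.1826)·(-3) = 3.8341.
u_2 = w_2 − 3.8341·e_1 = (1.2000, -2.1000, 0.4000, -2.3000).
‖u_2‖ = 3.3615, so e_2 = (0.3570, -0.6247, 0.1190, -0.6842).
e_1·w_3 = 0.7303·3 + 0.5477·4 + (-0.3651)·3 + (-0.1826)·4 = 2.5560; e_2·w_3 = 0.3570·3 + (-0.6247)·4 + 0.1190·3 + (-0.6842)·4 = -3.8078.
u_3 = w_3 − 2.5560·e_1 + 3.8078·e_2 = (2.4926, 0.2212, 4.3864, 1.8614).
‖u_3‖ = 5.3822, so e_3 = (0.4631, 0.0411, 0.8150, 0.3458).
Qᵀb = (-6.7552, 0.8627, 1.5889).
Back-substitute: x_3 = 1.5889/5.3822 = 0.2952.
x_2 = (0.8627 + 3.8078·0.2952)/3.3615 = 0.5910.
x_1 = (-6.7552 − 3.8341·0.5910 − 2.5560·0.2952)/5.4772 = -1.7848.

x = (-1.7848, 0.5910, 0.2952)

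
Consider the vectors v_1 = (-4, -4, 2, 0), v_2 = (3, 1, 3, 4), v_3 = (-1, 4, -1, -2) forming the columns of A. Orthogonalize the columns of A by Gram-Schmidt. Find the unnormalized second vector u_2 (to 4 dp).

v_1 = (-4, -4, 2, 0); ‖v_1‖ = 6.0000, so q_1 = (-0.6667, -0.6667, 0.3333, 0.0000).
q_1·v_2 = (-0.6667)·3 + (-0.6667)·1 + 0.3333·3 + 0.0000·4 = -1.6667.
u_2 = v_2 + 1.6667·q_1 = (1.8889, -0.1111, 3.5556, 4.0000).

u_2 = (1.8889, -0.1111, 3.5556, 4.0000)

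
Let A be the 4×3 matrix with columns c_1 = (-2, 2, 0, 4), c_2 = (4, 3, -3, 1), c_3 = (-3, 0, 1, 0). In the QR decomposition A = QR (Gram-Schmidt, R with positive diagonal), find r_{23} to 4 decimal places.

e_1 = c_1/‖c_1‖ = (-2, 2, 0, 4)/4.8990 = (-0.4082, 0.4082, 0.0000, 0.8165).
r_{12} = e_1·c_2 = 0.4082.
u_2 = c_2 − 0.4082·e_1 = (4.1667, 2.8333, -3.0000, 0.6667).
‖u_2‖ = 5.9020, so e_2 = (0.7060, 0.4801, -0.5083, 0.1130).
r_{23} = e_2·c_3 = -2.6262.

r_{23} = -2.6262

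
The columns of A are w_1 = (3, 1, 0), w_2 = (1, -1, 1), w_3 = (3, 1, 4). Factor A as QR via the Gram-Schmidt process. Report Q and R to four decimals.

w_1 = (3, 1, 0); ‖w_1‖ = 3.1623, so q_1 = (0.9487, 0.3162, 0.0000).
q_1·w_2 = 0.9487·1 + 0.3162·(-1) + 0.0000·1 = 0.6325.
u_2 = w_2 − 0.6325·q_1 = (0.4000, -1.2000, 1.0000).
‖u_2‖ = 1.6125, so q_2 = (0.2481, -0.7442, 0.6202).
q_1·w_3 = 0.9487·3 + 0.3162·1 + 0.0000·4 = 3.1623; q_2·w_3 = 0.2481·3 + (-0.7442)·1 + 0.6202·4 = 2.4807.
u_3 = w_3 − 3.1623·q_1 − 2.4807·q_2 = (-0.6154, 1.8462, 2.4615).
‖u_3‖ = 3.1379, so q_3 = (-0.1961, 0.5883, 0.7845).

Q = [[0.9487, 0.2481, -0.1961], [0.3162, -0.7442, 0.5883], [0.0000, 0.6202, 0.7845]], R = [[3.1623, 0.6325, 3.1623], [0.0000, 1.6125, 2.4807], [0.0000, 0.0000, 3.1379]]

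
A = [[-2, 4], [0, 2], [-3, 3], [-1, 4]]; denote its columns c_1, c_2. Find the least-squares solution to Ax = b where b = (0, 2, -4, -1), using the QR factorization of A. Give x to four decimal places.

q_1 = c_1/‖c_1‖ = (-2, 0, -3, -1)/3.7417 = (-0.5345, 0.0000, -0.8018, -0.2673).
r_{12} = q_1·c_2 = -5.6125.
u_2 = c_2 + 5.6125·q_1 = (1.0000, 2.0000, -1.5000, 2.5000).
‖u_2‖ = 3.6742, so q_2 = (0.2722, 0.5443, -0.4082, 0.6804).
Qᵀb = (3.4744, 2.0412).
Back-substitute: x_2 = 2.0412/3.6742 = 0.5556.
x_1 = (3.4744 + 5.6125·0.5556)/3.7417 = 1.7619.

x = (1.7619, 0.5556)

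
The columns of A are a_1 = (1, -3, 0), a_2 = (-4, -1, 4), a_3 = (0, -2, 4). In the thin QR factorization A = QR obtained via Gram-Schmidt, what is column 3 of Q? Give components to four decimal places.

a_1 = (1, -3, 0); ‖a_1‖ = 3.1623, so q_1 = (0.3162, -0.9487, 0.0000).
q_1·a_2 = 0.3162·(-4) + (-0.9487)·(-1) + 0.0000·4 = -0.3162.
u_2 = a_2 + 0.3162·q_1 = (-3.9000, -1.3000, 4.0000).
‖u_2‖ = 5.7359, so q_2 = (-0.6799, -0.2266, 0.6974).
q_1·a_3 = 0.3162·0 + (-0.9487)·(-2) + 0.0000·4 = 1.8974; q_2·a_3 = (-0.6799)·0 + (-0.2266)·(-2) + 0.6974·4 = 3.2428.
u_3 = a_3 − 1.8974·q_1 − 3.2428·q_2 = (1.6049, 0.5350, 1.7386).
‖u_3‖ = 2.4258, so q_3 = (0.6616, 0.2205, 0.7167).

q_3 = (0.6616, 0.2205, 0.7167)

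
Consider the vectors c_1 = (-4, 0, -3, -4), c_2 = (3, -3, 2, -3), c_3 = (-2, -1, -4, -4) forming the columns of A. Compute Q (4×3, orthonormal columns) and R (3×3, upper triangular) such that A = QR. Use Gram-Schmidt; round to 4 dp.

Q = [[-0.6247, 0.4400, 0.4995], [0.0000, -0.5466, -0.1859], [-0.4685, 0.2844, -0.8364], [-0.6247, -0.6533, 0.1278]], R = [[6.4031, -0.9370, 5.6223], [0.0000, 5.4883, 1.1421], [0.0000, 0.0000, 2.0213]]

q_1 = c_1/‖c_1‖ = (-4, 0, -3, -4)/6.4031 = (-0.6247, 0.0000, -0.4685, -0.6247).
r_{12} = q_1·c_2 = -0.9370.
u_2 = c_2 + 0.9370·q_1 = (2.4146, -3.0000, 1.5610, -3.5854).
‖u_2‖ = 5.4883, so q_2 = (0.4400, -0.5466, 0.2844, -0.6533).
r_{13} = q_1·c_3 = 5.6223; r_{23} = q_2·c_3 = 1.1421.
u_3 = c_3 − 5.6223·q_1 − 1.1421·q_2 = (1.0097, -0.3757, -1.6907, 0.2583).
‖u_3‖ = 2.0213, so q_3 = (0.4995, -0.1859, -0.8364, 0.1278).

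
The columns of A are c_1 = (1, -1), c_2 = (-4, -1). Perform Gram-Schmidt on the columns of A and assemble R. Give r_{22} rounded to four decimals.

r_{22} = 3.5355

e_1 = c_1/‖c_1‖ = (1, -1)/1.4142 = (0.7071, -0.7071).
r_{12} = e_1·c_2 = -2.1213.
u_2 = c_2 + 2.1213·e_1 = (-2.5000, -2.5000).
r_{22} = ‖u_2‖ = 3.5355.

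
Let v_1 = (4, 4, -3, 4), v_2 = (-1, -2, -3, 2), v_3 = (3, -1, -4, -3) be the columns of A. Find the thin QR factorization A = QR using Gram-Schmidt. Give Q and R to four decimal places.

v_1 = (4, 4, -3, 4); ‖v_1‖ = 7.5498, so q_1 = (0.5298, 0.5298, -0.3974, 0.5298).
q_1·v_2 = 0.5298·(-1) + 0.5298·(-2) + (-0.3974)·(-3) + 0.5298·2 = 0.6623.
u_2 = v_2 − 0.6623·q_1 = (-1.3509, -2.3509, -2.7368, 1.6491).
‖u_2‖ = 4.1906, so q_2 = (-0.3224, -0.5610, -0.6531, 0.3935).
q_1·v_3 = 0.5298·3 + 0.5298·(-1) + (-0.3974)·(-4) + 0.5298·(-3) = 1.0596; q_2·v_3 = (-0.3224)·3 + (-0.5610)·(-1) + (-0.6531)·(-4) + 0.3935·(-3) = 1.0257.
u_3 = v_3 − 1.0596·q_1 − 1.0257·q_2 = (2.7692, -0.9860, -2.9091, -3.9650).
‖u_3‖ = 5.7293, so q_3 = (0.4833, -0.1721, -0.5078, -0.6921).

Q = [[0.5298, -0.3224, 0.4833], [0.5298, -0.5610, -0.1721], [-0.3974, -0.6531, -0.5078], [0.5298, 0.3935, -0.6921]], R = [[7.5498, 0.6623, 1.0596], [0.0000, 4.1906, 1.0257], [0.0000, 0.0000, 5.7293]]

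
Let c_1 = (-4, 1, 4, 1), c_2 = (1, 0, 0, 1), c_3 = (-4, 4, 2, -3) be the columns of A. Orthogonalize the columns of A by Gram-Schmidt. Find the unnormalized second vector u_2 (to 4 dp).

c_1 = (-4, 1, 4, 1); ‖c_1‖ = 5.8310, so e_1 = (-0.6860, 0.1715, 0.6860, 0.1715).
e_1·c_2 = (-0.6860)·1 + 0.1715·0 + 0.6860·0 + 0.1715·1 = -0.5145.
u_2 = c_2 + 0.5145·e_1 = (0.6471, 0.0882, 0.3529, 1.0882).

u_2 = (0.6471, 0.0882, 0.3529, 1.0882)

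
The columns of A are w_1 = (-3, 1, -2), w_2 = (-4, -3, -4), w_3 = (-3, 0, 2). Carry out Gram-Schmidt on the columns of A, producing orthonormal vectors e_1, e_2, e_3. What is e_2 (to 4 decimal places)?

e_2 = (-0.0792, -0.9340, -0.3483)

w_1 = (-3, 1, -2); ‖w_1‖ = 3.7417, so e_1 = (-0.8018, 0.2673, -0.5345).
e_1·w_2 = (-0.8018)·(-4) + 0.2673·(-3) + (-0.5345)·(-4) = 4.5434.
u_2 = w_2 − 4.5434·e_1 = (-0.3571, -4.2143, -1.5714).
‖u_2‖ = 4.5119, so e_2 = (-0.0792, -0.9340, -0.3483).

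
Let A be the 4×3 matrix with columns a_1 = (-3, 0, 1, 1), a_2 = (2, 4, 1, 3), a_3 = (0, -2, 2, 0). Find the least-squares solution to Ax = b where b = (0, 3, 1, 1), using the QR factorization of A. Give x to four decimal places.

x = (0.3103, 0.5159, -0.1907)

a_1 = (-3, 0, 1, 1); ‖a_1‖ = 3.3166, so e_1 = (-0.9045, 0.0000, 0.3015, 0.3015).
e_1·a_2 = (-0.9045)·2 + 0.0000·4 + 0.3015·1 + 0.3015·3 = -0.6030.
u_2 = a_2 + 0.6030·e_1 = (1.4545, 4.0000, 1.1818, 3.1818).
‖u_2‖ = 5.4439, so e_2 = (0.2672, 0.7348, 0.2171, 0.5845).
e_1·a_3 = (-0.9045)·0 + 0.0000·(-2) + 0.3015·2 + 0.3015·0 = 0.6030; e_2·a_3 = 0.2672·0 + 0.7348·(-2) + 0.2171·2 + 0.5845·0 = -1.0353.
u_3 = a_3 − 0.6030·e_1 + 1.0353·e_2 = (0.8221, -1.2393, 2.0429, 0.4233).
‖u_3‖ = 2.5621, so e_3 = (0.3209, -0.4837, 0.7974, 0.1652).
Qᵀb = (0.6030, 3.0059, -0.4885).
Back-substitute: x_3 = -0.4885/2.5621 = -0.1907.
x_2 = (3.0059 + 1.0353·(-0.1907))/5.4439 = 0.5159.
x_1 = (0.6030 + 0.6030·0.5159 − 0.6030·(-0.1907))/3.3166 = 0.3103.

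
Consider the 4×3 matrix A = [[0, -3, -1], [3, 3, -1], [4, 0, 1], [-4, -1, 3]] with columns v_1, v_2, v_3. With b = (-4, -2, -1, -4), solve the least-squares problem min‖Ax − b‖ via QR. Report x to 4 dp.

x = (-0.2007, 0.5648, -0.6261)

e_1 = v_1/‖v_1‖ = (0, 3, 4, -4)/6.4031 = (0.0000, 0.4685, 0.6247, -0.6247).
r_{12} = e_1·v_2 = 2.0303.
u_2 = v_2 − 2.0303·e_1 = (-3.0000, 2.0488, -1.2683, 0.2683).
‖u_2‖ = 3.8572, so e_2 = (-0.7778, 0.5312, -0.3288, 0.0696).
r_{13} = e_1·v_3 = -1.7179; r_{23} = e_2·v_3 = 0.1265.
u_3 = v_3 + 1.7179·e_1 − 0.1265·e_2 = (-0.9016, -0.2623, 2.1148, 1.9180).
‖u_3‖ = 3.0055, so e_3 = (-0.3000, -0.0873, 0.7036, 0.6382).
Qᵀb = (0.9370, 2.0993, -1.8818).
Back-substitute: x_3 = -1.8818/3.0055 = -0.6261.
x_2 = (2.0993 − 0.1265·(-0.6261))/3.8572 = 0.5648.
x_1 = (0.9370 − 2.0303·0.5648 + 1.7179·(-0.6261))/6.4031 = -0.2007.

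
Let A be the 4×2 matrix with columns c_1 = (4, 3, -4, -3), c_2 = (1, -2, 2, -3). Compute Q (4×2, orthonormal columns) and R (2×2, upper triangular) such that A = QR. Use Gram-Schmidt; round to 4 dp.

e_1 = c_1/‖c_1‖ = (4, 3, -4, -3)/7.0711 = (0.5657, 0.4243, -0.5657, -0.4243).
r_{12} = e_1·c_2 = -0.1414.
u_2 = c_2 + 0.1414·e_1 = (1.0800, -1.9400, 1.9200, -3.0600).
‖u_2‖ = 4.2403, so e_2 = (0.2547, -0.4575, 0.4528, -0.7216).

Q = [[0.5657, 0.2547], [0.4243, -0.4575], [-0.5657, 0.4528], [-0.4243, -0.7216]], R = [[7.0711, -0.1414], [0.0000, 4.2403]]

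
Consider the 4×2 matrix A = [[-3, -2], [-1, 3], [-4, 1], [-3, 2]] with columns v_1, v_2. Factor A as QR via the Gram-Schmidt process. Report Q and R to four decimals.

Q = [[-0.5071, -0.6381], [-0.1690, 0.6872], [-0.6761, 0.0491], [-0.5071, 0.3436]], R = [[5.9161, -1.1832], [0.0000, 4.0743]]

q_1 = v_1/‖v_1‖ = (-3, -1, -4, -3)/5.9161 = (-0.5071, -0.1690, -0.6761, -0.5071).
r_{12} = q_1·v_2 = -1.1832.
u_2 = v_2 + 1.1832·q_1 = (-2.6000, 2.8000, 0.2000, 1.4000).
‖u_2‖ = 4.0743, so q_2 = (-0.6381, 0.6872, 0.0491, 0.3436).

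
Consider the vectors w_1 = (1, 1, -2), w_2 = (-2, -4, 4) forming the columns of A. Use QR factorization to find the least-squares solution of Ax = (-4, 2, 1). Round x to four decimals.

w_1 = (1, 1, -2); ‖w_1‖ = 2.4495, so q_1 = (0.4082, 0.4082, -0.8165).
q_1·w_2 = 0.4082·(-2) + 0.4082·(-4) + (-0.8165)·4 = -5.7155.
u_2 = w_2 + 5.7155·q_1 = (0.3333, -1.6667, -0.6667).
‖u_2‖ = 1.8257, so q_2 = (0.1826, -0.9129, -0.3651).
Qᵀb = (-1.6330, -2.9212).
Back-substitute: x_2 = -2.9212/1.8257 = -1.6000.
x_1 = (-1.6330 + 5.7155·(-1.6000))/2.4495 = -4.4000.

x = (-4.4000, -1.6000)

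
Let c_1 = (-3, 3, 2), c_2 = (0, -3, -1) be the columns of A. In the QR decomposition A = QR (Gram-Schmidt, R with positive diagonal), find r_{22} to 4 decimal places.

r_{22} = 2.1213

c_1 = (-3, 3, 2); ‖c_1‖ = 4.6904, so e_1 = (-0.6396, 0.6396, 0.4264).
e_1·c_2 = (-0.6396)·0 + 0.6396·(-3) + 0.4264·(-1) = -2.3452.
u_2 = c_2 + 2.3452·e_1 = (-1.5000, -1.5000, 0.0000).
r_{22} = ‖u_2‖ = 2.1213.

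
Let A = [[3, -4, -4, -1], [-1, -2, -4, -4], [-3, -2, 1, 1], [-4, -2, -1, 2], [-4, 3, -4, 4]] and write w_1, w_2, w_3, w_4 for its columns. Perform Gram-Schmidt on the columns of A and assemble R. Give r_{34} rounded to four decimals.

e_1 = w_1/‖w_1‖ = (3, -1, -3, -4, -4)/7.1414 = (0.4201, -0.1400, -0.4201, -0.5601, -0.5601).
r_{12} = e_1·w_2 = -1.1202.
u_2 = w_2 + 1.1202·e_1 = (-3.5294, -2.1569, -2.4706, -2.6275, 2.3725).
‖u_2‖ = 5.9787, so e_2 = (-0.5903, -0.3608, -0.4132, -0.4395, 0.3968).
r_{13} = e_1·w_3 = 1.2603; r_{23} = e_2·w_3 = 2.2433.
u_3 = w_3 − 1.2603·e_1 − 2.2433·e_2 = (-3.2052, -3.0143, 2.4564, 0.6917, -4.1843).
‖u_3‖ = 6.5863, so e_3 = (-0.4866, -0.4577, 0.3730, 0.1050, -0.6353).
r_{34} = e_3·w_4 = 0.3590.

r_{34} = 0.3590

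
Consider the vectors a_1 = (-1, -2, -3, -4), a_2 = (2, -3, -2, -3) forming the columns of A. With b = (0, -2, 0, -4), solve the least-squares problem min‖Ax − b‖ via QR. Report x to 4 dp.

x = (0.4189, 0.3378)

a_1 = (-1, -2, -3, -4); ‖a_1‖ = 5.4772, so e_1 = (-0.1826, -0.3651, -0.5477, -0.7303).
e_1·a_2 = (-0.1826)·2 + (-0.3651)·(-3) + (-0.5477)·(-2) + (-0.7303)·(-3) = 4.0166.
u_2 = a_2 − 4.0166·e_1 = (2.7333, -1.5333, 0.2000, -0.0667).
‖u_2‖ = 3.1411, so e_2 = (0.8702, -0.4881, 0.0637, -0.0212).
Qᵀb = (3.6515, 1.0612).
Back-substitute: x_2 = 1.0612/3.1411 = 0.3378.
x_1 = (3.6515 − 4.0166·0.3378)/5.4772 = 0.4189.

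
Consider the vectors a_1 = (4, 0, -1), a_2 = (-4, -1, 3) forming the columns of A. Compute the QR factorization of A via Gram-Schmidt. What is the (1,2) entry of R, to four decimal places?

e_1 = a_1/‖a_1‖ = (4, 0, -1)/4.1231 = (0.9701, 0.0000, -0.2425).
r_{12} = e_1·a_2 = -4.6082.

r_{12} = -4.6082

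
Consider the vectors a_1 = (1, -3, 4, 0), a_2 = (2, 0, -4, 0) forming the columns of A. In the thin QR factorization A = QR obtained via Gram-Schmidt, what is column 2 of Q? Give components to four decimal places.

e_1 = a_1/‖a_1‖ = (1, -3, 4, 0)/5.0990 = (0.1961, -0.5883, 0.7845, 0.0000).
r_{12} = e_1·a_2 = -2.7456.
u_2 = a_2 + 2.7456·e_1 = (2.5385, -1.6154, -1.8462, 0.0000).
‖u_2‖ = 3.5301, so e_2 = (0.7191, -0.4576, -0.5230, 0.0000).

e_2 = (0.7191, -0.4576, -0.5230, 0.0000)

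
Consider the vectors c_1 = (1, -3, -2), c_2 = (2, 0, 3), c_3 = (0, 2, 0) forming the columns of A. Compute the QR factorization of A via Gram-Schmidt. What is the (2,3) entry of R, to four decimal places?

e_1 = c_1/‖c_1‖ = (1, -3, -2)/3.7417 = (0.2673, -0.8018, -0.5345).
r_{12} = e_1·c_2 = -1.0690.
u_2 = c_2 + 1.0690·e_1 = (2.2857, -0.8571, 2.4286).
‖u_2‖ = 3.4434, so e_2 = (0.6638, -0.2489, 0.7053).
r_{23} = e_2·c_3 = -0.4978.

r_{23} = -0.4978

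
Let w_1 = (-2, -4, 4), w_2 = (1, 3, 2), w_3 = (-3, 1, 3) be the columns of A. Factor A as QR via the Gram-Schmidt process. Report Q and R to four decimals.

w_1 = (-2, -4, 4); ‖w_1‖ = 6.0000, so e_1 = (-0.3333, -0.6667, 0.6667).
e_1·w_2 = (-0.3333)·1 + (-0.6667)·3 + 0.6667·2 = -1.0000.
u_2 = w_2 + 1.0000·e_1 = (0.6667, 2.3333, 2.6667).
‖u_2‖ = 3.6056, so e_2 = (0.1849, 0.6472, 0.7396).
e_1·w_3 = (-0.3333)·(-3) + (-0.6667)·1 + 0.6667·3 = 2.3333; e_2·w_3 = 0.1849·(-3) + 0.6472·1 + 0.7396·3 = 2.3113.
u_3 = w_3 − 2.3333·e_1 − 2.3113·e_2 = (-2.6496, 1.0598, -0.2650).
‖u_3‖ = 2.8660, so e_3 = (-0.9245, 0.3698, -0.0925).

Q = [[-0.3333, 0.1849, -0.9245], [-0.6667, 0.6472, 0.3698], [0.6667, 0.7396, -0.0925]], R = [[6.0000, -1.0000, 2.3333], [0.0000, 3.6056, 2.3113], [0.0000, 0.0000, 2.8660]]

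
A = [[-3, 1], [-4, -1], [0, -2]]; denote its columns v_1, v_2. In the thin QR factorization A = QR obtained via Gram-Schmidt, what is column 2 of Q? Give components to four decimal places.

v_1 = (-3, -4, 0); ‖v_1‖ = 5.0000, so q_1 = (-0.6000, -0.8000, 0.0000).
q_1·v_2 = (-0.6000)·1 + (-0.8000)·(-1) + 0.0000·(-2) = 0.2000.
u_2 = v_2 − 0.2000·q_1 = (1.1200, -0.8400, -2.0000).
‖u_2‖ = 2.4413, so q_2 = (0.4588, -0.3441, -0.8192).

q_2 = (0.4588, -0.3441, -0.8192)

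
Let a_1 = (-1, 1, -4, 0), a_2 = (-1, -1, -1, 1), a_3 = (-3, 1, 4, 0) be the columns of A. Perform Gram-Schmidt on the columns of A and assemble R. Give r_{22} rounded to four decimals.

a_1 = (-1, 1, -4, 0); ‖a_1‖ = 4.2426, so e_1 = (-0.2357, 0.2357, -0.9428, 0.0000).
e_1·a_2 = (-0.2357)·(-1) + 0.2357·(-1) + (-0.9428)·(-1) + 0.0000·1 = 0.9428.
u_2 = a_2 − 0.9428·e_1 = (-0.7778, -1.2222, -0.1111, 1.0000).
r_{22} = ‖u_2‖ = 1.7638.

r_{22} = 1.7638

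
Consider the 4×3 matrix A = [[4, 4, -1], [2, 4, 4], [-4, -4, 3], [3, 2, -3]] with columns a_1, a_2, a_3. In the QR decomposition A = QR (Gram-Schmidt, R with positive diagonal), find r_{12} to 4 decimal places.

a_1 = (4, 2, -4, 3); ‖a_1‖ = 6.7082, so q_1 = (0.5963, 0.2981, -0.5963, 0.4472).
r_{12} = q_1·a_2 = 6.8573.

r_{12} = 6.8573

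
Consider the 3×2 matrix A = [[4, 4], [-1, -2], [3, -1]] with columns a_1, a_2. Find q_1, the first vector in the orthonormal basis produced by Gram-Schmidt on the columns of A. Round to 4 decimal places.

q_1 = a_1/‖a_1‖ = (4, -1, 3)/5.0990 = (0.7845, -0.1961, 0.5883).

q_1 = (0.7845, -0.1961, 0.5883)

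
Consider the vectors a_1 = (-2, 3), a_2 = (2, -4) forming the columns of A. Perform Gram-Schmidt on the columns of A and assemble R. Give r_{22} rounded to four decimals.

r_{22} = 0.5547

q_1 = a_1/‖a_1‖ = (-2, 3)/3.6056 = (-0.5547, 0.8321).
r_{12} = q_1·a_2 = -4.4376.
u_2 = a_2 + 4.4376·q_1 = (-0.4615, -0.3077).
r_{22} = ‖u_2‖ = 0.5547.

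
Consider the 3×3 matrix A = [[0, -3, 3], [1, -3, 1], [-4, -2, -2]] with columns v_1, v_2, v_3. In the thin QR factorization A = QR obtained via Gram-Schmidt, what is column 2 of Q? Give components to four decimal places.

e_2 = (-0.6621, -0.7270, -0.1818)

v_1 = (0, 1, -4); ‖v_1‖ = 4.1231, so e_1 = (0.0000, 0.2425, -0.9701).
e_1·v_2 = 0.0000·(-3) + 0.2425·(-3) + (-0.9701)·(-2) = 1.2127.
u_2 = v_2 − 1.2127·e_1 = (-3.0000, -3.2941, -0.8235).
‖u_2‖ = 4.5309, so e_2 = (-0.6621, -0.7270, -0.1818).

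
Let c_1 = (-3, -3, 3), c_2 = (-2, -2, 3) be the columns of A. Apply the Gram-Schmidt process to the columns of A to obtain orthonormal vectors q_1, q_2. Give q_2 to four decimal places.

q_2 = (0.4082, 0.4082, 0.8165)

c_1 = (-3, -3, 3); ‖c_1‖ = 5.1962, so q_1 = (-0.5774, -0.5774, 0.5774).
q_1·c_2 = (-0.5774)·(-2) + (-0.5774)·(-2) + 0.5774·3 = 4.0415.
u_2 = c_2 − 4.0415·q_1 = (0.3333, 0.3333, 0.6667).
‖u_2‖ = 0.8165, so q_2 = (0.4082, 0.4082, 0.8165).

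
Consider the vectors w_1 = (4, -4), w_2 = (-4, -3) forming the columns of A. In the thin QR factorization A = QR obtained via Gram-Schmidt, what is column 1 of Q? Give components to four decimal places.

q_1 = w_1/‖w_1‖ = (4, -4)/5.6569 = (0.7071, -0.7071).

q_1 = (0.7071, -0.7071)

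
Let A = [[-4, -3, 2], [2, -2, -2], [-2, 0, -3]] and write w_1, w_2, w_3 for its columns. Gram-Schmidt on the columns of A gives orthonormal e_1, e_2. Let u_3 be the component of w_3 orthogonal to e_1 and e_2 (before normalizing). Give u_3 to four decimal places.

u_3 = (1.0000, -1.5000, -3.5000)

w_1 = (-4, 2, -2); ‖w_1‖ = 4.8990, so e_1 = (-0.8165, 0.4082, -0.4082).
e_1·w_2 = (-0.8165)·(-3) + 0.4082·(-2) + (-0.4082)·0 = 1.6330.
u_2 = w_2 − 1.6330·e_1 = (-1.6667, -2.6667, 0.6667).
‖u_2‖ = 3.2146, so e_2 = (-0.5185, -0.8296, 0.2074).
e_1·w_3 = (-0.8165)·2 + 0.4082·(-2) + (-0.4082)·(-3) = -1.2247; e_2·w_3 = (-0.5185)·2 + (-0.8296)·(-2) + 0.2074·(-3) = 0.0000.
u_3 = w_3 + 1.2247·e_1 − 0.0000·e_2 = (1.0000, -1.5000, -3.5000).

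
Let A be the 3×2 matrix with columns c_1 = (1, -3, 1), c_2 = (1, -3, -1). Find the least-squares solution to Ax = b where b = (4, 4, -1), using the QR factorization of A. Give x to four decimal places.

e_1 = c_1/‖c_1‖ = (1, -3, 1)/3.3166 = (0.3015, -0.9045, 0.3015).
r_{12} = e_1·c_2 = 2.7136.
u_2 = c_2 − 2.7136·e_1 = (0.1818, -0.5455, -1.8182).
‖u_2‖ = 1.9069, so e_2 = (0.0953, -0.2860, -0.9535).
Qᵀb = (-2.7136, 0.1907).
Back-substitute: x_2 = 0.1907/1.9069 = 0.1000.
x_1 = (-2.7136 − 2.7136·0.1000)/3.3166 = -0.9000.

x = (-0.9000, 0.1000)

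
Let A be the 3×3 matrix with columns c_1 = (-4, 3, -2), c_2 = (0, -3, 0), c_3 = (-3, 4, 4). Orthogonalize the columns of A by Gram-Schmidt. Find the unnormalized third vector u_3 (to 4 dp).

u_3 = (-2.2000, 0.0000, 4.4000)

c_1 = (-4, 3, -2); ‖c_1‖ = 5.3852, so e_1 = (-0.7428, 0.5571, -0.3714).
e_1·c_2 = (-0.7428)·0 + 0.5571·(-3) + (-0.3714)·0 = -1.6713.
u_2 = c_2 + 1.6713·e_1 = (-1.2414, -2.0690, -0.6207).
‖u_2‖ = 2.4914, so e_2 = (-0.4983, -0.8305, -0.2491).
e_1·c_3 = (-0.7428)·(-3) + 0.5571·4 + (-0.3714)·4 = 2.9711; e_2·c_3 = (-0.4983)·(-3) + (-0.8305)·4 + (-0.2491)·4 = -2.8235.
u_3 = c_3 − 2.9711·e_1 + 2.8235·e_2 = (-2.2000, 0.0000, 4.4000).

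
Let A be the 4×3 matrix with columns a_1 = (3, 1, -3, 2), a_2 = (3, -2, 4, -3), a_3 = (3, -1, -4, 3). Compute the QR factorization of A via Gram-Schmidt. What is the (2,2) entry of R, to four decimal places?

q_1 = a_1/‖a_1‖ = (3, 1, -3, 2)/4.7958 = (0.6255, 0.2085, -0.6255, 0.4170).
r_{12} = q_1·a_2 = -2.2937.
u_2 = a_2 + 2.2937·q_1 = (4.4348, -1.5217, 2.5652, -2.0435).
r_{22} = ‖u_2‖ = 5.7218.

r_{22} = 5.7218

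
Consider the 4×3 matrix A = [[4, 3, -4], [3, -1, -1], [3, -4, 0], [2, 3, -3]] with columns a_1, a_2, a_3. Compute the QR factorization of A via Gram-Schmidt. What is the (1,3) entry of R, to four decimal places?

a_1 = (4, 3, 3, 2); ‖a_1‖ = 6.1644, so q_1 = (0.6489, 0.4867, 0.4867, 0.3244).
r_{13} = q_1·a_3 = -4.0555.

r_{13} = -4.0555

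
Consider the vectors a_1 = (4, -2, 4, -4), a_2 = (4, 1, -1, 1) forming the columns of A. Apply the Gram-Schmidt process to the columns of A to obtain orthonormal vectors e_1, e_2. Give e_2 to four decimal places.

e_2 = (0.8270, 0.2876, -0.3416, 0.3416)

a_1 = (4, -2, 4, -4); ‖a_1‖ = 7.2111, so e_1 = (0.5547, -0.2774, 0.5547, -0.5547).
e_1·a_2 = 0.5547·4 + (-0.2774)·1 + 0.5547·(-1) + (-0.5547)·1 = 0.8321.
u_2 = a_2 − 0.8321·e_1 = (3.5385, 1.2308, -1.4615, 1.4615).
‖u_2‖ = 4.2787, so e_2 = (0.8270, 0.2876, -0.3416, 0.3416).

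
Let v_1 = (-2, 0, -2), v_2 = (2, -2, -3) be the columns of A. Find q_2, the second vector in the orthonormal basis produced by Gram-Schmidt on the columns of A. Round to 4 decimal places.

q_2 = (0.6155, -0.4924, -0.6155)

v_1 = (-2, 0, -2); ‖v_1‖ = 2.8284, so q_1 = (-0.7071, 0.0000, -0.7071).
q_1·v_2 = (-0.7071)·2 + 0.0000·(-2) + (-0.7071)·(-3) = 0.7071.
u_2 = v_2 − 0.7071·q_1 = (2.5000, -2.0000, -2.5000).
‖u_2‖ = 4.0620, so q_2 = (0.6155, -0.4924, -0.6155).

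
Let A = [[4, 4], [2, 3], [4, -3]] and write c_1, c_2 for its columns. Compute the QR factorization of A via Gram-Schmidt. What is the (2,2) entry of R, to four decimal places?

r_{22} = 5.5877

c_1 = (4, 2, 4); ‖c_1‖ = 6.0000, so e_1 = (0.6667, 0.3333, 0.6667).
e_1·c_2 = 0.6667·4 + 0.3333·3 + 0.6667·(-3) = 1.6667.
u_2 = c_2 − 1.6667·e_1 = (2.8889, 2.4444, -4.1111).
r_{22} = ‖u_2‖ = 5.5877.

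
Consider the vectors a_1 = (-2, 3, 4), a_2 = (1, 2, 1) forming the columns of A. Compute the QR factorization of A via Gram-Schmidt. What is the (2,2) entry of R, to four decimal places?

a_1 = (-2, 3, 4); ‖a_1‖ = 5.3852, so e_1 = (-0.3714, 0.5571, 0.7428).
e_1·a_2 = (-0.3714)·1 + 0.5571·2 + 0.7428·1 = 1.4856.
u_2 = a_2 − 1.4856·e_1 = (1.5517, 1.1724, -0.1034).
r_{22} = ‖u_2‖ = 1.9476.

r_{22} = 1.9476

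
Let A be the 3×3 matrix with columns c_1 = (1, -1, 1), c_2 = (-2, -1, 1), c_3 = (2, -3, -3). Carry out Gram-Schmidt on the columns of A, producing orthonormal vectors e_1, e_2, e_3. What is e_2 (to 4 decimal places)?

c_1 = (1, -1, 1); ‖c_1‖ = 1.7321, so e_1 = (0.5774, -0.5774, 0.5774).
e_1·c_2 = 0.5774·(-2) + (-0.5774)·(-1) + 0.5774·1 = 0.0000.
u_2 = c_2 + 0.0000·e_1 = (-2.0000, -1.0000, 1.0000).
‖u_2‖ = 2.4495, so e_2 = (-0.8165, -0.4082, 0.4082).

e_2 = (-0.8165, -0.4082, 0.4082)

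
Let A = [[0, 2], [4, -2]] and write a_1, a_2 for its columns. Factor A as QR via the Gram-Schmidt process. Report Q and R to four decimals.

Q = [[0.0000, 1.0000], [1.0000, 0.0000]], R = [[4.0000, -2.0000], [0.0000, 2.0000]]

q_1 = a_1/‖a_1‖ = (0, 4)/4.0000 = (0.0000, 1.0000).
r_{12} = q_1·a_2 = -2.0000.
u_2 = a_2 + 2.0000·q_1 = (2.0000, 0.0000).
‖u_2‖ = 2.0000, so q_2 = (1.0000, 0.0000).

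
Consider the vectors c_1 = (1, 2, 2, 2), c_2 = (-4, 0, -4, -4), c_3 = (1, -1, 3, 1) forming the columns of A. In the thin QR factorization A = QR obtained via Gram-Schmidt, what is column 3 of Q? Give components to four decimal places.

c_1 = (1, 2, 2, 2); ‖c_1‖ = 3.6056, so q_1 = (0.2774, 0.5547, 0.5547, 0.5547).
q_1·c_2 = 0.2774·(-4) + 0.5547·0 + 0.5547·(-4) + 0.5547·(-4) = -5.5470.
u_2 = c_2 + 5.5470·q_1 = (-2.4615, 3.0769, -0.9231, -0.9231).
‖u_2‖ = 4.1510, so q_2 = (-0.5930, 0.7412, -0.2224, -0.2224).
q_1·c_3 = 0.2774·1 + 0.5547·(-1) + 0.5547·3 + 0.5547·1 = 1.9415; q_2·c_3 = (-0.5930)·1 + 0.7412·(-1) + (-0.2224)·3 + (-0.2224)·1 = -2.2237.
u_3 = c_3 − 1.9415·q_1 + 2.2237·q_2 = (-0.8571, -0.4286, 1.4286, -0.5714).
‖u_3‖ = 1.8127, so q_3 = (-0.4729, -0.2364, 0.7881, -0.3152).

q_3 = (-0.4729, -0.2364, 0.7881, -0.3152)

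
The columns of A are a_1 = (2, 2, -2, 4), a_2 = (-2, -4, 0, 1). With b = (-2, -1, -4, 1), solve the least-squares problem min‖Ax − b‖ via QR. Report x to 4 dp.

x = (0.3779, 0.5725)

e_1 = a_1/‖a_1‖ = (2, 2, -2, 4)/5.2915 = (0.3780, 0.3780, -0.3780, 0.7559).
r_{12} = e_1·a_2 = -1.5119.
u_2 = a_2 + 1.5119·e_1 = (-1.4286, -3.4286, -0.5714, 2.1429).
‖u_2‖ = 4.3260, so e_2 = (-0.3302, -0.7925, -0.1321, 0.4953).
Qᵀb = (1.1339, 2.4767).
Back-substitute: x_2 = 2.4767/4.3260 = 0.5725.
x_1 = (1.1339 + 1.5119·0.5725)/5.2915 = 0.3779.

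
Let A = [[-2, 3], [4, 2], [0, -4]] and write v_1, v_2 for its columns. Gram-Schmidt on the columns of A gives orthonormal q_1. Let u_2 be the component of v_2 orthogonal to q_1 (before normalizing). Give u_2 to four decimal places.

u_2 = (3.2000, 1.6000, -4.0000)

q_1 = v_1/‖v_1‖ = (-2, 4, 0)/4.4721 = (-0.4472, 0.8944, 0.0000).
r_{12} = q_1·v_2 = 0.4472.
u_2 = v_2 − 0.4472·q_1 = (3.2000, 1.6000, -4.0000).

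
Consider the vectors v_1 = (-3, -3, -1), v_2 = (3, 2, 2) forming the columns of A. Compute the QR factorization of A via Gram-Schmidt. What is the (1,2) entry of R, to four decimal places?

v_1 = (-3, -3, -1); ‖v_1‖ = 4.3589, so e_1 = (-0.6882, -0.6882, -0.2294).
r_{12} = e_1·v_2 = -3.9001.

r_{12} = -3.9001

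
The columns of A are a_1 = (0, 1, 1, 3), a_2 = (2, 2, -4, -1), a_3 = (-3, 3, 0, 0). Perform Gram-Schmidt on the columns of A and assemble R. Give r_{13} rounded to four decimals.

r_{13} = 0.9045

a_1 = (0, 1, 1, 3); ‖a_1‖ = 3.3166, so e_1 = (0.0000, 0.3015, 0.3015, 0.9045).
r_{13} = e_1·a_3 = 0.9045.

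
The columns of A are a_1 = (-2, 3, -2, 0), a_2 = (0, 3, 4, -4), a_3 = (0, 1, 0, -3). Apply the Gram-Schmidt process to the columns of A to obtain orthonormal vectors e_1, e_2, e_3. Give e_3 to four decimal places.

e_1 = a_1/‖a_1‖ = (-2, 3, -2, 0)/4.1231 = (-0.4851, 0.7276, -0.4851, 0.0000).
r_{12} = e_1·a_2 = 0.2425.
u_2 = a_2 − 0.2425·e_1 = (0.1176, 2.8235, 4.1176, -4.0000).
‖u_2‖ = 6.3985, so e_2 = (0.0184, 0.4413, 0.6435, -0.6251).
r_{13} = e_1·a_3 = 0.7276; r_{23} = e_2·a_3 = 2.3167.
u_3 = a_3 − 0.7276·e_1 − 2.3167·e_2 = (0.3103, -0.5517, -1.1379, -1.5517).
‖u_3‖ = 2.0257, so e_3 = (0.1532, -0.2724, -0.5617, -0.7660).

e_3 = (0.1532, -0.2724, -0.5617, -0.7660)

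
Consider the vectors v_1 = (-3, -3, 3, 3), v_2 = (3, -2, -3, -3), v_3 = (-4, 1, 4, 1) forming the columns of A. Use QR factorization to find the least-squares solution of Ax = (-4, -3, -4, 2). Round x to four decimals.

q_1 = v_1/‖v_1‖ = (-3, -3, 3, 3)/6.0000 = (-0.5000, -0.5000, 0.5000, 0.5000).
r_{12} = q_1·v_2 = -3.5000.
u_2 = v_2 + 3.5000·q_1 = (1.2500, -3.7500, -1.2500, -1.2500).
‖u_2‖ = 4.3301, so q_2 = (0.2887, -0.8660, -0.2887, -0.2887).
r_{13} = q_1·v_3 = 4.0000; r_{23} = q_2·v_3 = -3.4641.
u_3 = v_3 − 4.0000·q_1 + 3.4641·q_2 = (-1.0000, 0.0000, 1.0000, -2.0000).
‖u_3‖ = 2.4495, so q_3 = (-0.4082, 0.0000, 0.4082, -0.8165).
Qᵀb = (2.5000, 2.0207, -1.6330).
Back-substitute: x_3 = -1.6330/2.4495 = -0.6667.
x_2 = (2.0207 + 3.4641·(-0.6667))/4.3301 = -0.0667.
x_1 = (2.5000 + 3.5000·(-0.0667) − 4.0000·(-0.6667))/6.0000 = 0.8222.

x = (0.8222, -0.0667, -0.6667)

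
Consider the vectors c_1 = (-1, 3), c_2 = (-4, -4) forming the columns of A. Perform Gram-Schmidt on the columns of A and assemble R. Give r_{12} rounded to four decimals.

r_{12} = -2.5298

c_1 = (-1, 3); ‖c_1‖ = 3.1623, so e_1 = (-0.3162, 0.9487).
r_{12} = e_1·c_2 = -2.5298.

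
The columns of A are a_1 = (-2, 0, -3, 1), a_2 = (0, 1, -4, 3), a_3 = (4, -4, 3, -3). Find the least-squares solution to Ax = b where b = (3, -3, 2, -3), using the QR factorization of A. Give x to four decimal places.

x = (0.1893, -0.1071, 0.8021)

a_1 = (-2, 0, -3, 1); ‖a_1‖ = 3.7417, so e_1 = (-0.5345, 0.0000, -0.8018, 0.2673).
e_1·a_2 = (-0.5345)·0 + 0.0000·1 + (-0.8018)·(-4) + 0.2673·3 = 4.0089.
u_2 = a_2 − 4.0089·e_1 = (2.1429, 1.0000, -0.7857, 1.9286).
‖u_2‖ = 3.1510, so e_2 = (0.6801, 0.3174, -0.2494, 0.6121).
e_1·a_3 = (-0.5345)·4 + 0.0000·(-4) + (-0.8018)·3 + 0.2673·(-3) = -5.3452; e_2·a_3 = 0.6801·4 + 0.3174·(-4) + (-0.2494)·3 + 0.6121·(-3) = -1.1334.
u_3 = a_3 + 5.3452·e_1 + 1.1334·e_2 = (1.9137, -3.6403, -1.5683, -0.8777).
‖u_3‖ = 4.4882, so e_3 = (0.4264, -0.8111, -0.3494, -0.1956).
Qᵀb = (-4.0089, -1.2468, 3.6002).
Back-substitute: x_3 = 3.6002/4.4882 = 0.8021.
x_2 = (-1.2468 + 1.1334·0.8021)/3.1510 = -0.1071.
x_1 = (-4.0089 − 4.0089·(-0.1071) + 5.3452·0.8021)/3.7417 = 0.1893.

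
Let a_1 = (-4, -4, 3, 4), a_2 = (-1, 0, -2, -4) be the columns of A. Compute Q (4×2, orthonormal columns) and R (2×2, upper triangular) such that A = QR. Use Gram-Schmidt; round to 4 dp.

Q = [[-0.5298, -0.5783], [-0.5298, -0.3228], [0.3974, -0.2690], [0.5298, -0.6993]], R = [[7.5498, -2.3842], [0.0000, 3.9135]]

a_1 = (-4, -4, 3, 4); ‖a_1‖ = 7.5498, so q_1 = (-0.5298, -0.5298, 0.3974, 0.5298).
q_1·a_2 = (-0.5298)·(-1) + (-0.5298)·0 + 0.3974·(-2) + 0.5298·(-4) = -2.3842.
u_2 = a_2 + 2.3842·q_1 = (-2.2632, -1.2632, -1.0526, -2.7368).
‖u_2‖ = 3.9135, so q_2 = (-0.5783, -0.3228, -0.2690, -0.6993).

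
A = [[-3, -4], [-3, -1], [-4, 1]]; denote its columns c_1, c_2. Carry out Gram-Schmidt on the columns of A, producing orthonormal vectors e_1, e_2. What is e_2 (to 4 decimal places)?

e_2 = (-0.7972, -0.0077, 0.6037)

e_1 = c_1/‖c_1‖ = (-3, -3, -4)/5.8310 = (-0.5145, -0.5145, -0.6860).
r_{12} = e_1·c_2 = 1.8865.
u_2 = c_2 − 1.8865·e_1 = (-3.0294, -0.0294, 2.2941).
‖u_2‖ = 3.8002, so e_2 = (-0.7972, -0.0077, 0.6037).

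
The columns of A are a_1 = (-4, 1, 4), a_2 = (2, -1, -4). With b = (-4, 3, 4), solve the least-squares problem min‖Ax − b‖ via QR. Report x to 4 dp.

a_1 = (-4, 1, 4); ‖a_1‖ = 5.7446, so q_1 = (-0.6963, 0.1741, 0.6963).
q_1·a_2 = (-0.6963)·2 + 0.1741·(-1) + 0.6963·(-4) = -4.3519.
u_2 = a_2 + 4.3519·q_1 = (-1.0303, -0.2424, -0.9697).
‖u_2‖ = 1.4355, so q_2 = (-0.7177, -0.1689, -0.6755).
Qᵀb = (6.0927, -0.3378).
Back-substitute: x_2 = -0.3378/1.4355 = -0.2353.
x_1 = (6.0927 + 4.3519·(-0.2353))/5.7446 = 0.8824.

x = (0.8824, -0.2353)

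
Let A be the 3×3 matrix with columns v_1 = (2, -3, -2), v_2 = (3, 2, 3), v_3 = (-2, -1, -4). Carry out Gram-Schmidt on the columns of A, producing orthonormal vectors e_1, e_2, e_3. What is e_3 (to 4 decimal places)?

e_1 = v_1/‖v_1‖ = (2, -3, -2)/4.1231 = (0.4851, -0.7276, -0.4851).
r_{12} = e_1·v_2 = -1.4552.
u_2 = v_2 + 1.4552·e_1 = (3.7059, 0.9412, 2.2941).
‖u_2‖ = 4.4590, so e_2 = (0.8311, 0.2111, 0.5145).
r_{13} = e_1·v_3 = 1.6977; r_{23} = e_2·v_3 = -3.9313.
u_3 = v_3 − 1.6977·e_1 + 3.9313·e_2 = (0.4438, 1.0651, -1.1538).
‖u_3‖ = 1.6318, so e_3 = (0.2720, 0.6527, -0.7071).

e_3 = (0.2720, 0.6527, -0.7071)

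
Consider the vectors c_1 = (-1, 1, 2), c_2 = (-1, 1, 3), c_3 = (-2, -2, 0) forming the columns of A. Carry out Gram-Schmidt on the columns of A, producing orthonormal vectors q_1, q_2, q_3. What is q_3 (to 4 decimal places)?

q_3 = (-0.7071, -0.7071, 0.0000)

c_1 = (-1, 1, 2); ‖c_1‖ = 2.4495, so q_1 = (-0.4082, 0.4082, 0.8165).
q_1·c_2 = (-0.4082)·(-1) + 0.4082·1 + 0.8165·3 = 3.2660.
u_2 = c_2 − 3.2660·q_1 = (0.3333, -0.3333, 0.3333).
‖u_2‖ = 0.5774, so q_2 = (0.5774, -0.5774, 0.5774).
q_1·c_3 = (-0.4082)·(-2) + 0.4082·(-2) + 0.8165·0 = 0.0000; q_2·c_3 = 0.5774·(-2) + (-0.5774)·(-2) + 0.5774·0 = 0.0000.
u_3 = c_3 + 0.0000·q_1 + 0.0000·q_2 = (-2.0000, -2.0000, 0.0000).
‖u_3‖ = 2.8284, so q_3 = (-0.7071, -0.7071, 0.0000).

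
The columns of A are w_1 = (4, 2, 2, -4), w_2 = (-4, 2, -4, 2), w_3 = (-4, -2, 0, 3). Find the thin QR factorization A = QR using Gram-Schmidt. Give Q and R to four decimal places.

e_1 = w_1/‖w_1‖ = (4, 2, 2, -4)/6.3246 = (0.6325, 0.3162, 0.3162, -0.6325).
r_{12} = e_1·w_2 = -4.4272.
u_2 = w_2 + 4.4272·e_1 = (-1.2000, 3.4000, -2.6000, -0.8000).
‖u_2‖ = 4.5166, so e_2 = (-0.2657, 0.7528, -0.5756, -0.1771).
r_{13} = e_1·w_3 = -5.0596; r_{23} = e_2·w_3 = -0.9742.
u_3 = w_3 + 5.0596·e_1 + 0.9742·e_2 = (-1.0588, 0.3333, 1.0392, -0.3725).
‖u_3‖ = 1.5656, so e_3 = (-0.6763, 0.2129, 0.6638, -0.2380).

Q = [[0.6325, -0.2657, -0.6763], [0.3162, 0.7528, 0.2129], [0.3162, -0.5756, 0.6638], [-0.6325, -0.1771, -0.2380]], R = [[6.3246, -4.4272, -5.0596], [0.0000, 4.5166, -0.9742], [0.0000, 0.0000, 1.5656]]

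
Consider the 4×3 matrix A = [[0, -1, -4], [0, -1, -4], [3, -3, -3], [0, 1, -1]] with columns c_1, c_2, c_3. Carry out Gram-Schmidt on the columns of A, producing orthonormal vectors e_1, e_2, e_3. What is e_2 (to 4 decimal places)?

e_1 = c_1/‖c_1‖ = (0, 0, 3, 0)/3.0000 = (0.0000, 0.0000, 1.0000, 0.0000).
r_{12} = e_1·c_2 = -3.0000.
u_2 = c_2 + 3.0000·e_1 = (-1.0000, -1.0000, 0.0000, 1.0000).
‖u_2‖ = 1.7321, so e_2 = (-0.5774, -0.5774, 0.0000, 0.5774).

e_2 = (-0.5774, -0.5774, 0.0000, 0.5774)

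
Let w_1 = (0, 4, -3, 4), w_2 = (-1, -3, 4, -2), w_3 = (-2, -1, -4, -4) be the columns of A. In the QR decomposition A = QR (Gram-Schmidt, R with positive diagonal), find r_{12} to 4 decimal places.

w_1 = (0, 4, -3, 4); ‖w_1‖ = 6.4031, so q_1 = (0.0000, 0.6247, -0.4685, 0.6247).
r_{12} = q_1·w_2 = -4.9976.

r_{12} = -4.9976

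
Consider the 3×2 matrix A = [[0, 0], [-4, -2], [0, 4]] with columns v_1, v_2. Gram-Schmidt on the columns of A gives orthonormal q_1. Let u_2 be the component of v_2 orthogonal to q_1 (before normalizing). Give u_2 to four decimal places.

u_2 = (0.0000, 0.0000, 4.0000)

v_1 = (0, -4, 0); ‖v_1‖ = 4.0000, so q_1 = (0.0000, -1.0000, 0.0000).
q_1·v_2 = 0.0000·0 + (-1.0000)·(-2) + 0.0000·4 = 2.0000.
u_2 = v_2 − 2.0000·q_1 = (0.0000, 0.0000, 4.0000).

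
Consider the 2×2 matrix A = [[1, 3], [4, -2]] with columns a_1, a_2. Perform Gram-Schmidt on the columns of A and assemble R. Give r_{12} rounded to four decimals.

q_1 = a_1/‖a_1‖ = (1, 4)/4.1231 = (0.2425, 0.9701).
r_{12} = q_1·a_2 = -1.2127.

r_{12} = -1.2127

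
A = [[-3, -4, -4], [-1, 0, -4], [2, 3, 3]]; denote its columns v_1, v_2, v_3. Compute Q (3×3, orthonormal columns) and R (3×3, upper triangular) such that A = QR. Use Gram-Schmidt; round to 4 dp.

e_1 = v_1/‖v_1‖ = (-3, -1, 2)/3.7417 = (-0.8018, -0.2673, 0.5345).
r_{12} = e_1·v_2 = 4.8107.
u_2 = v_2 − 4.8107·e_1 = (-0.1429, 1.2857, 0.4286).
‖u_2‖ = 1.3628, so e_2 = (-0.1048, 0.9435, 0.3145).
r_{13} = e_1·v_3 = 5.8797; r_{23} = e_2·v_3 = -2.4111.
u_3 = v_3 − 5.8797·e_1 + 2.4111·e_2 = (0.4615, -0.1538, 0.6154).
‖u_3‖ = 0.7845, so e_3 = (0.5883, -0.1961, 0.7845).

Q = [[-0.8018, -0.1048, 0.5883], [-0.2673, 0.9435, -0.1961], [0.5345, 0.3145, 0.7845]], R = [[3.7417, 4.8107, 5.8797], [0.0000, 1.3628, -2.4111], [0.0000, 0.0000, 0.7845]]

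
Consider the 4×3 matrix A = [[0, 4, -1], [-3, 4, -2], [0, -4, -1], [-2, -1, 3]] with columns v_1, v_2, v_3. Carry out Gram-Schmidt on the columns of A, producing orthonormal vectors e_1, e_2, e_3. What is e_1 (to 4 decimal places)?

v_1 = (0, -3, 0, -2); ‖v_1‖ = 3.6056, so e_1 = (0.0000, -0.8321, 0.0000, -0.5547).

e_1 = (0.0000, -0.8321, 0.0000, -0.5547)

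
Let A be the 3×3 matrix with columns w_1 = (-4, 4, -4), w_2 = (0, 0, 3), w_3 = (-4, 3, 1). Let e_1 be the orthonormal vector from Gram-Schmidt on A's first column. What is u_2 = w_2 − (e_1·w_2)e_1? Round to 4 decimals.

w_1 = (-4, 4, -4); ‖w_1‖ = 6.9282, so e_1 = (-0.5774, 0.5774, -0.5774).
e_1·w_2 = (-0.5774)·0 + 0.5774·0 + (-0.5774)·3 = -1.7321.
u_2 = w_2 + 1.7321·e_1 = (-1.0000, 1.0000, 2.0000).

u_2 = (-1.0000, 1.0000, 2.0000)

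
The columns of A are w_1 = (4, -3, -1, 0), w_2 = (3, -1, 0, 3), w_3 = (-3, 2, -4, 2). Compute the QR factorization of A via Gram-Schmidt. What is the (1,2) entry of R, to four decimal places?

r_{12} = 2.9417

w_1 = (4, -3, -1, 0); ‖w_1‖ = 5.0990, so q_1 = (0.7845, -0.5883, -0.1961, 0.0000).
r_{12} = q_1·w_2 = 2.9417.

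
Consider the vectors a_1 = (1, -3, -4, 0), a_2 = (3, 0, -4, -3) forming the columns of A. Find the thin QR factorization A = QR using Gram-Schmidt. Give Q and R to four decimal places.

Q = [[0.1961, 0.5060], [-0.5883, 0.4888], [-0.7845, -0.2401], [0.0000, -0.6689]], R = [[5.0990, 3.7262], [0.0000, 4.4850]]

q_1 = a_1/‖a_1‖ = (1, -3, -4, 0)/5.0990 = (0.1961, -0.5883, -0.7845, 0.0000).
r_{12} = q_1·a_2 = 3.7262.
u_2 = a_2 − 3.7262·q_1 = (2.2692, 2.1923, -1.0769, -3.0000).
‖u_2‖ = 4.4850, so q_2 = (0.5060, 0.4888, -0.2401, -0.6689).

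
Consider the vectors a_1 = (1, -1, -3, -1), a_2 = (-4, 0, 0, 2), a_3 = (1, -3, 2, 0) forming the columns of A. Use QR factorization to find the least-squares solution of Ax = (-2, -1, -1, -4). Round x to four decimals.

a_1 = (1, -1, -3, -1); ‖a_1‖ = 3.4641, so e_1 = (0.2887, -0.2887, -0.8660, -0.2887).
e_1·a_2 = 0.2887·(-4) + (-0.2887)·0 + (-0.8660)·0 + (-0.2887)·2 = -1.7321.
u_2 = a_2 + 1.7321·e_1 = (-3.5000, -0.5000, -1.5000, 1.5000).
‖u_2‖ = 4.1231, so e_2 = (-0.8489, -0.1213, -0.3638, 0.3638).
e_1·a_3 = 0.2887·1 + (-0.2887)·(-3) + (-0.8660)·2 + (-0.2887)·0 = -0.5774; e_2·a_3 = (-0.8489)·1 + (-0.1213)·(-3) + (-0.3638)·2 + 0.3638·0 = -1.2127.
u_3 = a_3 + 0.5774·e_1 + 1.2127·e_2 = (0.1373, -3.3137, 1.0588, 0.2745).
‖u_3‖ = 3.4923, so e_3 = (0.0393, -0.9489, 0.3032, 0.0786).
Qᵀb = (1.7321, 0.7276, 0.2527).
Back-substitute: x_3 = 0.2527/3.4923 = 0.0723.
x_2 = (0.7276 + 1.2127·0.0723)/4.1231 = 0.1977.
x_1 = (1.7321 + 1.7321·0.1977 + 0.5774·0.0723)/3.4641 = 0.6109.

x = (0.6109, 0.1977, 0.0723)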